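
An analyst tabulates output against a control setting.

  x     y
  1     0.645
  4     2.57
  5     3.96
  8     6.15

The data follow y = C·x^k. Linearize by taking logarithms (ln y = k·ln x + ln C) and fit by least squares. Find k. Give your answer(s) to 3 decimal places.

Linearized form: ln y = k·ln x + ln C. From the 4 transformed points,
XᵀX = [[8.8362, 5.0752]; [5.0752, 4]], rhs = [7.3007, 3.6981]ᵀ  (here Σln x = 5.0752, Σ(ln x)² = 8.8362, Σln y = 3.6981, Σln x·ln y = 7.3007).
Solving (det = 9.5873): k = 1.08835, ln C = -0.45637.

k = 1.088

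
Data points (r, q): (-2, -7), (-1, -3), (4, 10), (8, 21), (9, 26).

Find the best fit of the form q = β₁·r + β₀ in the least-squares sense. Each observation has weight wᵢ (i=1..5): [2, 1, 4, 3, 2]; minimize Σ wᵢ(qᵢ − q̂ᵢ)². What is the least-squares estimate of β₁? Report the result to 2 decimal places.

β₁ = 2.87

Forming AᵀWA = [[427, 53]; [53, 12]] and AᵀWq = [1163, 138]ᵀ gives AᵀWA·[β₁, β₀]ᵀ = AᵀWq.
Determinant 427·12 − 53² = 2315.
β₁ = (1163·12 − 53·138)/2315 = 6642/2315; β₀ = (427·138 − 53·1163)/2315 = -2713/2315.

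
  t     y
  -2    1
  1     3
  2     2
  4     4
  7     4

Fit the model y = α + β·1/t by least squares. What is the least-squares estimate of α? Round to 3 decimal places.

α = 2.527

Sums needed: Σ1 = 5, Σ1/t = 39/28, Σ1/t·1/t = 1241/784.
And Σy = 14, Σ1/t·y = 71/14.
MᵀM·[α, β]ᵀ = Mᵀy becomes [[5, 39/28]; [39/28, 1241/784]]·[α, β]ᵀ = [14, 71/14]ᵀ.
Eliminating β: (1241/784)·(row 1) − (39/28)·(row 2) gives (1171/196)·α = (1241/784)·14 − (39/28)·(71/14) = 2959/196, so α = 2959/1171.
Then β = ((71/14) − (39/28)·(2959/1171))/(1241/784) = 1148/1171.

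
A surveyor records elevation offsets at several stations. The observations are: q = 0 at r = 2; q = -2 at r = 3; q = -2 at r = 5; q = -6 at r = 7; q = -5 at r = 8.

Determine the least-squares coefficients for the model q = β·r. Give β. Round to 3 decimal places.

β = -0.649

With design matrix M, MᵀM = [[151]] and Mᵀq = [-98]ᵀ.
β = (-98)/151 = -0.649007.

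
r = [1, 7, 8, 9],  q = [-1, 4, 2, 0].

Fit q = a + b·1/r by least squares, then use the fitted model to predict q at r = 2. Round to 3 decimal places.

Entries of AᵀA: Σ1 = 4, Σ1/r = 695/504, Σ1/r·1/r = 266305/254016.
Moment sums: Σq = 5, Σ1/r·q = -5/28.
Δ = 4·(266305/254016) − (695/504)² = 194065/84672.
a = (5·(266305/254016) − (695/504)·(-5/28))/(194065/84672) = 278815/116439; b = (4·(-5/28) − (695/504)·5)/(194065/84672) = -128856/38813.
At r = 2: q̂ = (278815/116439)·(1) + (-128856/38813)·(1/2) = 85531/116439.

q̂ = 0.735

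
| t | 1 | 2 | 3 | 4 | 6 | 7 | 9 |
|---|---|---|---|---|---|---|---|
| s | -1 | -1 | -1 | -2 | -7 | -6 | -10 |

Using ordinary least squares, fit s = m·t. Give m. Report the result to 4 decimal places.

From the data, Σt·t = 196.
For Xᵀs: Σt·s = -188.
XᵀX·[m]ᵀ = Xᵀs becomes [[196]]·[m]ᵀ = [-188]ᵀ.
Hence m = -188 / 196 ≈ -0.959184.

m = -0.9592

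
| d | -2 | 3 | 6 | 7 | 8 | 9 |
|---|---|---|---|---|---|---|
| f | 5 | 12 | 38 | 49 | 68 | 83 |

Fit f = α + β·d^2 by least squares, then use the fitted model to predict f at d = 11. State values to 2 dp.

f̂ = 123.61

Setting ∂/∂α … = 0 gives: 6·α + 243·β = 255;  243·α + 14451·β = 14972.
(Σ1 = 6, Σd^2 = 243, Σd^2·d^2 = 14451, Σf = 255, Σd^2·f = 14972.)
Δ = 6·14451 − 243² = 27657.
α = (255·14451 − 243·14972)/27657 = 743/439; β = (6·14972 − 243·255)/27657 = 1327/1317.
At d = 11: f̂ = (743/439)·(1) + (1327/1317)·(121) = 162796/1317.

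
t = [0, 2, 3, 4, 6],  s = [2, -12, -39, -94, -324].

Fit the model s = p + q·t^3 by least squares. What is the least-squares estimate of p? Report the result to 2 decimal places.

p = 1.45

MᵀM·[p, q]ᵀ = Mᵀs reads: 5·p + 315·q = -467;  315·p + 51545·q = -77149.
(Σ1 = 5, Σt^3 = 315, Σt^3·t^3 = 51545, Σs = -467, Σt^3·s = -77149.)
Δ = 5·51545 − 315² = 158500.
p = ((-467)·51545 − 315·(-77149))/158500 = 11521/7925; q = (5·(-77149) − 315·(-467))/158500 = -11932/7925.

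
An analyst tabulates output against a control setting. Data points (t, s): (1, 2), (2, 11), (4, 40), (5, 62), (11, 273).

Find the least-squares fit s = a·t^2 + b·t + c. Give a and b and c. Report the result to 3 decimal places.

From the data, Σt^2·t^2 = 15539, Σt^2·t = 1529, Σt^2 = 167, Σt·t = 167, Σt = 23, Σ1 = 5.
Right-hand side: Σt^2·s = 35269, Σt·s = 3497, Σs = 388.
Inverting the 3×3 Gram matrix, [a, b, c]ᵀ = [52265/25674, 22853/8558, -34360/12837]ᵀ.

a = 2.036, b = 2.670, c = -2.677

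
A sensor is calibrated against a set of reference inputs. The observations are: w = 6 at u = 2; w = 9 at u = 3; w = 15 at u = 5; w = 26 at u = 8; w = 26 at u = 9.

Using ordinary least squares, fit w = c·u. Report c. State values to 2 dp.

With design matrix X, XᵀX = [[183]] and Xᵀw = [556]ᵀ.
c = 556/183 = 3.03825.

c = 3.04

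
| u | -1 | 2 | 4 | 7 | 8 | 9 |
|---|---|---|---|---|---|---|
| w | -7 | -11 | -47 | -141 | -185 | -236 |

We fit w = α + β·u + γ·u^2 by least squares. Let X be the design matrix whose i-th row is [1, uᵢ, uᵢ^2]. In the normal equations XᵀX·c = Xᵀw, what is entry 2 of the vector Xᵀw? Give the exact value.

Entry 2 ↔ basis u, so (Xᵀw)_{2} = Σᵢ (u)·wᵢ = (-1)·(-7) + (2)·(-11) + (4)·(-47) + (7)·(-141) + (8)·(-185) + (9)·(-236) = -4794.

-4794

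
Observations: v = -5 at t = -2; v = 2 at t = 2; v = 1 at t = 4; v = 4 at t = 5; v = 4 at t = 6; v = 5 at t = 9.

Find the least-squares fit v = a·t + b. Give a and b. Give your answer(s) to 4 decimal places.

a = 0.9000, b = -1.7667

The normal system AᵀA·[a, b]ᵀ = Aᵀv is [[166, 24]; [24, 6]]·[a, b]ᵀ = [107, 11]ᵀ.
Eliminating b: 6·(row 1) − 24·(row 2) gives 420·a = 6·107 − 24·11 = 378, so a = 9/10.
Then b = (11 − 24·(9/10))/6 = -53/30.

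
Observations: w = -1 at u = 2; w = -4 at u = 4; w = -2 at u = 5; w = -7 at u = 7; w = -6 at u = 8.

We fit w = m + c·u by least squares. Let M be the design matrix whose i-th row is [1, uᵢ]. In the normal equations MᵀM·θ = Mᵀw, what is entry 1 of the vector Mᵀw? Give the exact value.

-20

Entry 1 ↔ basis 1, so (Mᵀw)_{1} = Σᵢ wᵢ = (1)·(-1) + (1)·(-4) + (1)·(-2) + (1)·(-7) + (1)·(-6) = -20.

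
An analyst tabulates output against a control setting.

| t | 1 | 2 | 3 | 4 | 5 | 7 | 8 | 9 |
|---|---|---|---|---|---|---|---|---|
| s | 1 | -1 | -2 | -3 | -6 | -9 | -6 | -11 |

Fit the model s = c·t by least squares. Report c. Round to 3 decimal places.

c = -1.040

Compute the Gram sums: Σt·t = 249.
For Mᵀs: Σt·s = -259.
Normal equations: [[249]]·[c]ᵀ = [-259]ᵀ.
c = (-259)/249 = -1.04016.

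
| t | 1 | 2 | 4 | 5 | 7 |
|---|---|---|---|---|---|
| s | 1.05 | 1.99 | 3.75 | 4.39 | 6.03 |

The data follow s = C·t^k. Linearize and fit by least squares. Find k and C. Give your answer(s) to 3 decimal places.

k = 0.895, C = 1.060

With ln sᵢ as the transformed response and ln tᵢ as the regressor:
Σln t = 5.6348, Σ(ln t)² = 8.7791, Σln s = 5.3348, Σln t·ln s = 8.1865.
Normal system: [[8.7791, 5.6348]; [5.6348, 5]]·[k, ln C]ᵀ = [8.1865, 5.3348]ᵀ.
Solving (det = 12.1448): k = 0.89523, ln C = 0.05806, so C = exp(0.05806) = 1.05978.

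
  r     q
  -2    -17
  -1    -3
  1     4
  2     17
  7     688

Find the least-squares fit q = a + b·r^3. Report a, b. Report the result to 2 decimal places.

a = 0.24, b = 2.01

With design matrix M, MᵀM = [[5, 343]; [343, 117779]] and Mᵀq = [689, 236263]ᵀ.
Δ = 5·117779 − 343² = 471246.
a = (689·117779 − 343·236263)/471246 = 18587/78541; b = (5·236263 − 343·689)/471246 = 157498/78541.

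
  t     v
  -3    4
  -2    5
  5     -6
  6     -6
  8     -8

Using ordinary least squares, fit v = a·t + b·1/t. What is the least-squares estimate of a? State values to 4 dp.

The normal system XᵀX·[a, b]ᵀ = Xᵀv is [[138, 5]; [5, 6401/14400]]·[a, b]ᵀ = [-152, -211/30]ᵀ.
Determinant 138·(6401/14400) − 5² = 87223/2400.
a = ((-152)·(6401/14400) − 5·(-211/30))/(87223/2400) = -233276/261669; b = (138·(-211/30) − 5·(-152))/(87223/2400) = -505440/87223.

a = -0.8915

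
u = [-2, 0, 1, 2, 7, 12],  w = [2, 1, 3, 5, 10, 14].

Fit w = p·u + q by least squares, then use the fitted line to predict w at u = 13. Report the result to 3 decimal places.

ŵ = 15.143

From the data, Σu·u = 202, Σu = 20, Σ1 = 6.
Moment sums: Σu·w = 247, Σw = 35.
Normal equations: [[202, 20]; [20, 6]]·[p, q]ᵀ = [247, 35]ᵀ.
Eliminating q: 6·(row 1) − 20·(row 2) gives 812·p = 6·247 − 20·35 = 782, so p = 391/406.
Then q = (35 − 20·(391/406))/6 = 1065/406.
At u = 13: ŵ = (391/406)·(13) + (1065/406)·(1) = 106/7.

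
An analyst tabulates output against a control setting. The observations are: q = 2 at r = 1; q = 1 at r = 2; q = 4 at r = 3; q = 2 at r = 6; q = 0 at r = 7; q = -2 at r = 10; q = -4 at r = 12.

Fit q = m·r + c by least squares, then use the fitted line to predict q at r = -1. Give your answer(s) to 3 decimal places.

The normal system XᵀX·[m, c]ᵀ = Xᵀq is [[343, 41]; [41, 7]]·[m, c]ᵀ = [-40, 3]ᵀ.
Eliminating c: 7·(row 1) − 41·(row 2) gives 720·m = 7·(-40) − 41·3 = -403, so m = -403/720.
Then c = (3 − 41·(-403/720))/7 = 2669/720.
At r = -1: q̂ = (-403/720)·(-1) + (2669/720)·(1) = 64/15.

q̂ = 4.267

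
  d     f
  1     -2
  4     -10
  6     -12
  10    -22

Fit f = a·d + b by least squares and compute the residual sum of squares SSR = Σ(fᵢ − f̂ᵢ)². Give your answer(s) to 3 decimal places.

SSR = 2.854

From the data, Σd·d = 153, Σd = 21, Σ1 = 4.
For Aᵀf: Σd·f = -334, Σf = -46.
det = 153·4 − 21² = 171.
a = ((-334)·4 − 21·(-46))/171 = -370/171; b = (153·(-46) − 21·(-334))/171 = -8/57.
Residuals: 52/171, -206/171, 64/57, -2/9; SSR = 488/171.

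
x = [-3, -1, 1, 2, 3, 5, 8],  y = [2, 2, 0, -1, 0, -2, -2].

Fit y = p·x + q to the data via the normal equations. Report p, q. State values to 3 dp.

p = -0.419, q = 0.754

Compute the Gram sums: Σx·x = 113, Σx = 15, Σ1 = 7.
And Σx·y = -36, Σy = -1.
Normal equations: [[113, 15]; [15, 7]]·[p, q]ᵀ = [-36, -1]ᵀ.
Δ = 113·7 − 15² = 566.
p = ((-36)·7 − 15·(-1))/566 = -237/566; q = (113·(-1) − 15·(-36))/566 = 427/566.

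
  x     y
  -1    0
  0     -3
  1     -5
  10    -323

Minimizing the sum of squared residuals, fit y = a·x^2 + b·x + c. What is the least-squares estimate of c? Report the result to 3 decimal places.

c = -0.700

With design matrix M, MᵀM = [[10002, 1000, 102]; [1000, 102, 10]; [102, 10, 4]] and Mᵀy = [-32305, -3235, -331]ᵀ.
Row-reducing yields a = -43979/14852, b = -38855/14852, c = -10401/14852.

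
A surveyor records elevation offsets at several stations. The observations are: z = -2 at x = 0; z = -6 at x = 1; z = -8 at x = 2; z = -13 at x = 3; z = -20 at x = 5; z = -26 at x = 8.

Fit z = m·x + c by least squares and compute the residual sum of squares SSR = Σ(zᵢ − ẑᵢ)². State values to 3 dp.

SSR = 7.790

Forming AᵀA = [[103, 19]; [19, 6]] and Aᵀz = [-369, -75]ᵀ gives AᵀA·[m, c]ᵀ = Aᵀz.
Δ = 103·6 − 19² = 257.
m = ((-369)·6 − 19·(-75))/257 = -789/257; c = (103·(-75) − 19·(-369))/257 = -714/257.
Residuals: 200/257, -39/257, 236/257, -260/257, -481/257, 344/257; SSR = 2002/257.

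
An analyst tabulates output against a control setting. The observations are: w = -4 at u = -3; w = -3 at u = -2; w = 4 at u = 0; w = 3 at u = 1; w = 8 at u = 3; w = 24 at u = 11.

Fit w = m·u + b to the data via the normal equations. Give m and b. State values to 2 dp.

m = 2.01, b = 1.99

From the data, Σu·u = 144, Σu = 10, Σ1 = 6.
And Σu·w = 309, Σw = 32.
det = 144·6 − 10² = 764.
m = (309·6 − 10·32)/764 = 767/382; b = (144·32 − 10·309)/764 = 759/382.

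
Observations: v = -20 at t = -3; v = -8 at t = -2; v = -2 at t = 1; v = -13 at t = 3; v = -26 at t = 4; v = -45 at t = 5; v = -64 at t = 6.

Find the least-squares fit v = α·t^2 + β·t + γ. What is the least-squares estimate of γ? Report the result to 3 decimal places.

γ = 0.669

Sums needed: Σt^2·t^2 = 2356, Σt^2·t = 398, Σt^2 = 100, Σt·t = 100, Σt = 14, Σ1 = 7.
Moment sums: Σt^2·v = -4176, Σt·v = -678, Σv = -178.
Solving the 3×3 system (Gaussian elimination) gives α = -3489/1787, β = 14426/16083, γ = 10766/16083.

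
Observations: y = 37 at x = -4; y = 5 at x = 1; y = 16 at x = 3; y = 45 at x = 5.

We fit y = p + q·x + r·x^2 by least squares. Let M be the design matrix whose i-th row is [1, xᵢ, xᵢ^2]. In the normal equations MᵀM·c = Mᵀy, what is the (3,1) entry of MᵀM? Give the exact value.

51

Row 3 ↔ basis x^2, column 1 ↔ basis 1, so (MᵀM)_{3,1} = Σᵢ x^2 = (16)·(1) + (1)·(1) + (9)·(1) + (25)·(1) = 51.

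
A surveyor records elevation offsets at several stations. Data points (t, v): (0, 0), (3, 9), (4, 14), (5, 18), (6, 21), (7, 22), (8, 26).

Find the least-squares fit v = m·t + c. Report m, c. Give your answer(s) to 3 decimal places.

Sums needed: Σt·t = 199, Σt = 33, Σ1 = 7.
For Xᵀv: Σt·v = 661, Σv = 110.
XᵀX·[m, c]ᵀ = Xᵀv becomes [[199, 33]; [33, 7]]·[m, c]ᵀ = [661, 110]ᵀ.
Eliminating c: 7·(row 1) − 33·(row 2) gives 304·m = 7·661 − 33·110 = 997, so m = 997/304.
Then c = (110 − 33·(997/304))/7 = 77/304.

m = 3.280, c = 0.253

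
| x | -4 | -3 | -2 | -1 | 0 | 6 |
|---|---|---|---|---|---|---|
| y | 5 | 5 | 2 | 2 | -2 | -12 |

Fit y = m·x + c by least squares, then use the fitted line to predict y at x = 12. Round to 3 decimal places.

Forming MᵀM = [[66, -4]; [-4, 6]] and Mᵀy = [-113, 0]ᵀ gives MᵀM·[m, c]ᵀ = Mᵀy.
Eliminating c: 6·(row 1) − (-4)·(row 2) gives 380·m = 6·(-113) − (-4)·0 = -678, so m = -339/190.
Then c = (0 − (-4)·(-339/190))/6 = -113/95.
At x = 12: ŷ = (-339/190)·(12) + (-113/95)·(1) = -113/5.

ŷ = -22.600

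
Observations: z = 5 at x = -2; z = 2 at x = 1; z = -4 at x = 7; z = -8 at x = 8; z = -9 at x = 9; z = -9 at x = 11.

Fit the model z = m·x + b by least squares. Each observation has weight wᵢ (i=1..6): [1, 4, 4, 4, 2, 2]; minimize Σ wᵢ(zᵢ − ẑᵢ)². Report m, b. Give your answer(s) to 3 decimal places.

From the data, Σwᵢ·x·x = 864, Σwᵢ·x = 102, Σwᵢ·1 = 17.
Moment sums: Σwᵢ·x·z = -730, Σwᵢ·z = -71.
So AᵀWA·[m, b]ᵀ = AᵀWz: [[864, 102]; [102, 17]]·[m, b]ᵀ = [-730, -71]ᵀ.
det = 864·17 − 102² = 4284.
m = ((-730)·17 − 102·(-71))/4284 = -76/63; b = (864·(-71) − 102·(-730))/4284 = 1093/357.

m = -1.206, b = 3.062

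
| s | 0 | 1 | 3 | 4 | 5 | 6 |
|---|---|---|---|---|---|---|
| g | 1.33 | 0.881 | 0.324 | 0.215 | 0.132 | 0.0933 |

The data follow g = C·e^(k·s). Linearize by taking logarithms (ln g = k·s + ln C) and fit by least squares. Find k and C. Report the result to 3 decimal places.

Taking logs, ln g = k·s + ln C, so regress ln g on s.
Σs = 19.0000, Σ(s)² = 87.0000, Σln g = -6.9025, Σs·ln g = -34.0126.
Equations: 87.0000·k + 19.0000·ln C = -34.0126;  19.0000·k + 6·ln C = -6.9025.
Δ = 87.0000·6 − (19.0000)² = 161.0000; k = (-34.0126·6 − 19.0000·-6.9025)/161.0000 = -0.45296, ln C = (87.0000·-6.9025 − 19.0000·-34.0126)/161.0000 = 0.28396, so C = exp(0.28396) = 1.32839.

k = -0.453, C = 1.328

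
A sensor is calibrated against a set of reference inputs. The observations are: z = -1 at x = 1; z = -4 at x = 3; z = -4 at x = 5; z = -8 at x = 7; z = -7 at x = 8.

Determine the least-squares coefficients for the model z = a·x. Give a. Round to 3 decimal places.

a = -0.980

The normal equations are: 148·a = -145.
a = (-145)/148 = -0.97973.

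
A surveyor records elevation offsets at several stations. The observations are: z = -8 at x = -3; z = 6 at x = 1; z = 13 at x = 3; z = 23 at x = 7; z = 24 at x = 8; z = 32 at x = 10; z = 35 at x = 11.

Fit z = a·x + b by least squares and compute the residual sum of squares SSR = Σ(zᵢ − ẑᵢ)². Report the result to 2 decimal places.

Sums needed: Σx·x = 353, Σx = 37, Σ1 = 7.
And Σx·z = 1127, Σz = 125.
Eliminating b: 7·(row 1) − 37·(row 2) gives 1102·a = 7·1127 − 37·125 = 3264, so a = 1632/551.
Then b = (125 − 37·(1632/551))/7 = 1213/551.
Residuals: -25/19, 461/551, 1054/551, 36/551, -55/29, 99/551, 120/551; SSR = 5384/551.

SSR = 9.77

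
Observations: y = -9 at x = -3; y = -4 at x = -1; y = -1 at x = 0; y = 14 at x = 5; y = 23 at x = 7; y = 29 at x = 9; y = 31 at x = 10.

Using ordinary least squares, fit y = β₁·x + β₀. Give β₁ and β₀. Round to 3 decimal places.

Compute the Gram sums: Σx·x = 265, Σx = 27, Σ1 = 7.
Right-hand side: Σx·y = 833, Σy = 83.
So AᵀA·[β₁, β₀]ᵀ = Aᵀy: [[265, 27]; [27, 7]]·[β₁, β₀]ᵀ = [833, 83]ᵀ.
Δ = 265·7 − 27² = 1126.
β₁ = (833·7 − 27·83)/1126 = 1795/563; β₀ = (265·83 − 27·833)/1126 = -248/563.

β₁ = 3.188, β₀ = -0.440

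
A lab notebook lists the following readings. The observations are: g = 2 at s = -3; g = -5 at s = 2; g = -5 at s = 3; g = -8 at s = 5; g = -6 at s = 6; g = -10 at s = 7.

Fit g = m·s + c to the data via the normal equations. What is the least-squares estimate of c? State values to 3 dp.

c = -1.745

Compute the Gram sums: Σs·s = 132, Σs = 20, Σ1 = 6.
And Σs·g = -177, Σg = -32.
Eliminating c: 6·(row 1) − 20·(row 2) gives 392·m = 6·(-177) − 20·(-32) = -422, so m = -211/196.
Then c = ((-32) − 20·(-211/196))/6 = -171/98.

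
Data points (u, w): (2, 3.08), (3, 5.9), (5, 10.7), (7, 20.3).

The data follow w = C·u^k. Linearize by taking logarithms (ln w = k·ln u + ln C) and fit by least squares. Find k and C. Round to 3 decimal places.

k = 1.455, C = 1.133

Linearized form: ln w = k·ln u + ln C. From the 4 transformed points,
Σln u = 5.3471, Σ(ln u)² = 8.0643, Σln w = 8.2807, Σln u·ln w = 12.4029.
Equations: 8.0643·k + 5.3471·ln C = 12.4029;  5.3471·k + 4·ln C = 8.2807.
Solving (det = 3.6655): k = 1.45506, ln C = 0.12509, so C = exp(0.12509) = 1.13325.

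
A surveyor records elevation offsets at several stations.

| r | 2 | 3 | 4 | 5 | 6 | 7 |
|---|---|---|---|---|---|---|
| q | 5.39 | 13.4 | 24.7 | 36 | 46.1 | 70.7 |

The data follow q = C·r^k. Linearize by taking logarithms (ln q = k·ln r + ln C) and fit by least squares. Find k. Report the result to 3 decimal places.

Let Y = ln q. Fitting Y = k·ln r + ln C by least squares:
AᵀA = [[13.1965, 8.5252]; [8.5252, 6]], rhs = [29.3823, 19.1594]ᵀ  (here Σln r = 8.5252, Σ(ln r)² = 13.1965, Σln q = 19.1594, Σln r·ln q = 29.3823).
Δ = 13.1965·6 − (8.5252)² = 6.5005; k = (29.3823·6 − 8.5252·19.1594)/6.5005 = 1.99323, ln C = (13.1965·19.1594 − 8.5252·29.3823)/6.5005 = 0.36113.

k = 1.993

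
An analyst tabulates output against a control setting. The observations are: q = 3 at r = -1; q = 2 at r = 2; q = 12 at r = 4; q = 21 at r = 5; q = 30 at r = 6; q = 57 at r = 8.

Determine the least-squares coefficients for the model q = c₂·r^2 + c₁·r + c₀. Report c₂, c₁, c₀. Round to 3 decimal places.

From the data, Σr^2·r^2 = 6290, Σr^2·r = 924, Σr^2 = 146, Σr·r = 146, Σr = 24, Σ1 = 6.
And Σr^2·q = 5456, Σr·q = 790, Σq = 125.
MᵀM·[c₂, c₁, c₀]ᵀ = Mᵀq becomes [[6290, 924, 146]; [924, 146, 24]; [146, 24, 6]]·[c₂, c₁, c₀]ᵀ = [5456, 790, 125]ᵀ.
Row-reducing yields c₂ = 1327/1276, c₁ = -4057/3190, c₀ = 3921/6380.

c₂ = 1.040, c₁ = -1.272, c₀ = 0.615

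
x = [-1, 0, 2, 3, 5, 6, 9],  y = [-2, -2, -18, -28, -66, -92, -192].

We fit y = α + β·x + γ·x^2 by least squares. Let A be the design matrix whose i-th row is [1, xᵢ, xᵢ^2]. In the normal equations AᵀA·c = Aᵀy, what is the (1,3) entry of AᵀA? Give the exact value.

156

Row 1 ↔ basis 1, column 3 ↔ basis x^2, so (AᵀA)_{1,3} = Σᵢ x^2 = (1)·(1) + (1)·(0) + (1)·(4) + (1)·(9) + (1)·(25) + (1)·(36) + (1)·(81) = 156.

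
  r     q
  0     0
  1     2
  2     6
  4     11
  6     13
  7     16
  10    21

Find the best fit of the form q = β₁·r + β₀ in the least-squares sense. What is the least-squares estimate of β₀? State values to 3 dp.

Setting ∂/∂β₁ … = 0 gives: 206·β₁ + 30·β₀ = 458;  30·β₁ + 7·β₀ = 69.
Eliminating β₀: 7·(row 1) − 30·(row 2) gives 542·β₁ = 7·458 − 30·69 = 1136, so β₁ = 568/271.
Then β₀ = (69 − 30·(568/271))/7 = 237/271.

β₀ = 0.875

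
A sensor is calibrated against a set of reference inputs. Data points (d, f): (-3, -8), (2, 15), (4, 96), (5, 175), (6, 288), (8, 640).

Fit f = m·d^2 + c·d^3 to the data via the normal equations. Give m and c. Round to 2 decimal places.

m = 2.03, c = 1.00

Sums needed: Σd^2·d^2 = 6370, Σd^2·d^3 = 44482, Σd^3·d^3 = 329314.
Right-hand side: Σd^2·f = 57227, Σd^3·f = 418243.
Eliminating c: 329314·(row 1) − 44482·(row 2) gives 119081856·m = 329314·57227 − 44482·418243 = 241367152, so m = 655889/323592.
Then c = (418243 − 44482·(655889/323592))/329314 = 7414781/7442616.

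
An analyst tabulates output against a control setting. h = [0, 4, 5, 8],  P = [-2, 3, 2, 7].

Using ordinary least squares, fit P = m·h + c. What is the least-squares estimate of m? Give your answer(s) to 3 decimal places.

m = 1.084

Normal-equation sums: Σh·h = 105, Σh = 17, Σ1 = 4.
For AᵀP: Σh·P = 78, ΣP = 10.
det = 105·4 − 17² = 131.
m = (78·4 − 17·10)/131 = 142/131; c = (105·10 − 17·78)/131 = -276/131.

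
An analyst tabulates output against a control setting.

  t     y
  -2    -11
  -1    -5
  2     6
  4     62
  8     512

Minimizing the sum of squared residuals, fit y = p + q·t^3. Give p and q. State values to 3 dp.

p = -2.860, q = 1.006

From the data, Σ1 = 5, Σt^3 = 575, Σt^3·t^3 = 266369.
For Aᵀy: Σy = 564, Σt^3·y = 266253.
So AᵀA·[p, q]ᵀ = Aᵀy: [[5, 575]; [575, 266369]]·[p, q]ᵀ = [564, 266253]ᵀ.
det = 5·266369 − 575² = 1001220.
p = (564·266369 − 575·266253)/1001220 = -954453/333740; q = (5·266253 − 575·564)/1001220 = 67131/66748.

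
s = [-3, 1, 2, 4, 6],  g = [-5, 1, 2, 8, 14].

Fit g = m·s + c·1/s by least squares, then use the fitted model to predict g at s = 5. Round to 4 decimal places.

ĝ = 10.6869

Setting ∂/∂m … = 0 gives: 66·m + 5·c = 136;  5·m + (209/144)·c = 8.
Δ = 66·(209/144) − 5² = 1699/24.
m = (136·(209/144) − 5·8)/(1699/24) = 11332/5097; c = (66·8 − 5·136)/(1699/24) = -3648/1699.
At s = 5: ĝ = (11332/5097)·(5) + (-3648/1699)·(1/5) = 272356/25485.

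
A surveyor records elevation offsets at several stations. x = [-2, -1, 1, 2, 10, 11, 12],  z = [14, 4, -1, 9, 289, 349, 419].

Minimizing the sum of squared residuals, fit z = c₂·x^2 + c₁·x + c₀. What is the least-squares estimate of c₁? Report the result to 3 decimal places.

Entries of MᵀM: Σx^2·x^2 = 45411, Σx^2·x = 4059, Σx^2 = 375, Σx·x = 375, Σx = 33, Σ1 = 7.
Right-hand side: Σx^2·z = 131560, Σx·z = 11742, Σz = 1083.
MᵀM·[c₂, c₁, c₀]ᵀ = Mᵀz becomes [[45411, 4059, 375]; [4059, 375, 33]; [375, 33, 7]]·[c₂, c₁, c₀]ᵀ = [131560, 11742, 1083]ᵀ.
Solving the 3×3 system (Gaussian elimination) gives c₂ = 1087615/358134, c₁ = -174925/119378, c₀ = -9112/8527.

c₁ = -1.465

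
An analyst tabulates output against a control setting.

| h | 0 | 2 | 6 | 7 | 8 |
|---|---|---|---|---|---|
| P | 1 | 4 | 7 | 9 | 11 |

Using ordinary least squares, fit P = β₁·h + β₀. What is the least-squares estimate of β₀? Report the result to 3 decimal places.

Forming AᵀA = [[153, 23]; [23, 5]] and AᵀP = [201, 32]ᵀ gives AᵀA·[β₁, β₀]ᵀ = AᵀP.
Δ = 153·5 − 23² = 236.
β₁ = (201·5 − 23·32)/236 = 269/236; β₀ = (153·32 − 23·201)/236 = 273/236.

β₀ = 1.157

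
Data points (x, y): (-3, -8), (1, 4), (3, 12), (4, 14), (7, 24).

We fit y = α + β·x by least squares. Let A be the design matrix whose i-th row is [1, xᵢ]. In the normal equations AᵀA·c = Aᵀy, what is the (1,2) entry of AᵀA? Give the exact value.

Row 1 ↔ basis 1, column 2 ↔ basis x, so (AᵀA)_{1,2} = Σᵢ x = (1)·(-3) + (1)·(1) + (1)·(3) + (1)·(4) + (1)·(7) = 12.

12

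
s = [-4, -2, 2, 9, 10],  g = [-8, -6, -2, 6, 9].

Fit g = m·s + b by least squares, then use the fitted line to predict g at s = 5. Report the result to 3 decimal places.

Sums needed: Σs·s = 205, Σs = 15, Σ1 = 5.
For Xᵀg: Σs·g = 184, Σg = -1.
So XᵀX·[m, b]ᵀ = Xᵀg: [[205, 15]; [15, 5]]·[m, b]ᵀ = [184, -1]ᵀ.
Δ = 205·5 − 15² = 800.
m = (184·5 − 15·(-1))/800 = 187/160; b = (205·(-1) − 15·184)/800 = -593/160.
At s = 5: ĝ = (187/160)·(5) + (-593/160)·(1) = 171/80.

ĝ = 2.138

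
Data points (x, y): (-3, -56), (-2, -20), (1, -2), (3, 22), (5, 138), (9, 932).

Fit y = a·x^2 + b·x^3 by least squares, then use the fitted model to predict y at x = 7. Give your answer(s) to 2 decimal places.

Normal-equation sums: Σx^2·x^2 = 7365, Σx^2·x^3 = 62143, Σx^3·x^3 = 548589.
Right-hand side: Σx^2·y = 78554, Σx^3·y = 698942.
So MᵀM·[a, b]ᵀ = Mᵀy: [[7365, 62143]; [62143, 548589]]·[a, b]ᵀ = [78554, 698942]ᵀ.
Δ = 7365·548589 − 62143² = 178605536.
a = (78554·548589 − 62143·698942)/178605536 = -21280775/11162846; b = (7365·698942 − 62143·78554)/178605536 = 16632913/11162846.
At x = 7: ŷ = (-21280775/11162846)·(49) + (16632913/11162846)·(343) = 2331165592/5581423.

ŷ = 417.67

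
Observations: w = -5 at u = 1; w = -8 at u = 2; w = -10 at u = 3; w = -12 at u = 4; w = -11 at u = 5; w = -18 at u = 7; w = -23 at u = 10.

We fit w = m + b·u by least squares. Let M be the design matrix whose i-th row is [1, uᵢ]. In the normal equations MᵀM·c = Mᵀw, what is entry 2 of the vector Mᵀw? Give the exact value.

Entry 2 ↔ basis u, so (Mᵀw)_{2} = Σᵢ (u)·wᵢ = (1)·(-5) + (2)·(-8) + (3)·(-10) + (4)·(-12) + (5)·(-11) + (7)·(-18) + (10)·(-23) = -510.

-510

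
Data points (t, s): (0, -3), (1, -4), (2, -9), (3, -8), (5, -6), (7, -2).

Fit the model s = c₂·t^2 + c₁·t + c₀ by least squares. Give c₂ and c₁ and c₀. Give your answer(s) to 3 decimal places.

Forming AᵀA = [[3124, 504, 88]; [504, 88, 18]; [88, 18, 6]] and Aᵀs = [-360, -90, -32]ᵀ gives AᵀA·[c₂, c₁, c₀]ᵀ = Aᵀs.
Inverting the 3×3 Gram matrix, [c₂, c₁, c₀]ᵀ = [854/1775, -1143/355, -4847/1775]ᵀ.

c₂ = 0.481, c₁ = -3.220, c₀ = -2.731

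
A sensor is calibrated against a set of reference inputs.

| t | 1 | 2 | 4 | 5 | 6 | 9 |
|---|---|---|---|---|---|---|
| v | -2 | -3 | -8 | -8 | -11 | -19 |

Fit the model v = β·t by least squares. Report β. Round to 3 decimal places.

β = -1.945

Entries of AᵀA: Σt·t = 163.
Right-hand side: Σt·v = -317.
So AᵀA·[β]ᵀ = Aᵀv: [[163]]·[β]ᵀ = [-317]ᵀ.
β = (-317)/163 = -1.94479.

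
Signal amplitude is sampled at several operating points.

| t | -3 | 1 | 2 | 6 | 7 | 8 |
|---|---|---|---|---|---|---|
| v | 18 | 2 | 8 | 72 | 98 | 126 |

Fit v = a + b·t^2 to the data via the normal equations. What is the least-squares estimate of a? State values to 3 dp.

XᵀX·[a, b]ᵀ = Xᵀv reads: 6·a + 163·b = 324;  163·a + 7891·b = 15654.
(Σ1 = 6, Σt^2 = 163, Σt^2·t^2 = 7891, Σv = 324, Σt^2·v = 15654.)
det = 6·7891 − 163² = 20777.
a = (324·7891 − 163·15654)/20777 = 5082/20777; b = (6·15654 − 163·324)/20777 = 41112/20777.

a = 0.245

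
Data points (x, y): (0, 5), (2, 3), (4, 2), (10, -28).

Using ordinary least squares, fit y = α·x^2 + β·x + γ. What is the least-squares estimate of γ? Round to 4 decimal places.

Normal-equation sums: Σx^2·x^2 = 10272, Σx^2·x = 1072, Σx^2 = 120, Σx·x = 120, Σx = 16, Σ1 = 4.
And Σx^2·y = -2756, Σx·y = -266, Σy = -18.
Normal equations: [[10272, 1072, 120]; [1072, 120, 16]; [120, 16, 4]]·[α, β, γ]ᵀ = [-2756, -266, -18]ᵀ.
Row-reducing yields α = -289/724, β = 547/724, γ = 806/181.

γ = 4.4530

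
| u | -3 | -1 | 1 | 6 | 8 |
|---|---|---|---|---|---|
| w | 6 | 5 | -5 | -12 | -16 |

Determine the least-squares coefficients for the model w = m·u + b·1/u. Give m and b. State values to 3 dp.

Normal-equation sums: Σu·u = 111, Σu·1/u = 5, Σ1/u·1/u = 1241/576.
For Mᵀw: Σu·w = -228, Σ1/u·w = -16.
Determinant 111·(1241/576) − 5² = 41117/192.
m = ((-228)·(1241/576) − 5·(-16))/(41117/192) = -78956/41117; b = (111·(-16) − 5·(-228))/(41117/192) = -122112/41117.

m = -1.920, b = -2.970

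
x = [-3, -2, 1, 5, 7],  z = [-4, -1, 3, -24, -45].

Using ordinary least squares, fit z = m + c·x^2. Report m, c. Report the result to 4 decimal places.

m = 3.5922, c = -1.0109

With design matrix M, MᵀM = [[5, 88]; [88, 3124]] and Mᵀz = [-71, -2842]ᵀ.
Determinant 5·3124 − 88² = 7876.
m = ((-71)·3124 − 88·(-2842))/7876 = 643/179; c = (5·(-2842) − 88·(-71))/7876 = -3981/3938.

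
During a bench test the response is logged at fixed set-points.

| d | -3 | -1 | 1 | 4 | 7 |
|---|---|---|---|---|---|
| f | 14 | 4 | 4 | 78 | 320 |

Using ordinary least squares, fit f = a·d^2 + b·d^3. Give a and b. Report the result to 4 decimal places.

Normal-equation sums: Σd^2·d^2 = 2740, Σd^2·d^3 = 17588, Σd^3·d^3 = 122476.
For Mᵀf: Σd^2·f = 17062, Σd^3·f = 114374.
Normal equations: [[2740, 17588]; [17588, 122476]]·[a, b]ᵀ = [17062, 114374]ᵀ.
Eliminating b: 122476·(row 1) − 17588·(row 2) gives 26246496·a = 122476·17062 − 17588·114374 = 78075600, so a = 1626575/546802.
Then b = (114374 − 17588·(1626575/546802))/122476 = 138524/273401.

a = 2.9747, b = 0.5067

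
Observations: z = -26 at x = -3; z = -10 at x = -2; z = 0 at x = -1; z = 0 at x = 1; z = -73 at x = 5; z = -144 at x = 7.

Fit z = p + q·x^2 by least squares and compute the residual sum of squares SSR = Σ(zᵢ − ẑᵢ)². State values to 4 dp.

Setting ∂/∂p … = 0 gives: 6·p + 89·q = -253;  89·p + 3125·q = -9155.
(Σ1 = 6, Σx^2 = 89, Σx^2·x^2 = 3125, Σz = -253, Σx^2·z = -9155.)
det = 6·3125 − 89² = 10829.
p = ((-253)·3125 − 89·(-9155))/10829 = 24170/10829; q = (6·(-9155) − 89·(-253))/10829 = -32413/10829.
Residuals: -2001/1547, -216/833, 8243/10829, 8243/10829, -4362/10829, 4691/10829; SSR = 35184/10829.

SSR = 3.2491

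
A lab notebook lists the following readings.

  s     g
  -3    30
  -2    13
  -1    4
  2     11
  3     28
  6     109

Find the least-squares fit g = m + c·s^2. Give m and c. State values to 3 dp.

m = 0.873, c = 3.012

With design matrix A, AᵀA = [[6, 63]; [63, 1491]] and Aᵀg = [195, 4546]ᵀ.
Δ = 6·1491 − 63² = 4977.
m = (195·1491 − 63·4546)/4977 = 69/79; c = (6·4546 − 63·195)/4977 = 4997/1659.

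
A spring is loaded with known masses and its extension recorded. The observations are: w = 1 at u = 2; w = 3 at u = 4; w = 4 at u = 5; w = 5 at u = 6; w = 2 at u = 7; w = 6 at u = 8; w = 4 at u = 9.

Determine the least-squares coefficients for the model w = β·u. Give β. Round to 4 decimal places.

With design matrix A, AᵀA = [[275]] and Aᵀw = [162]ᵀ.
β = 162/275 = 0.589091.

β = 0.5891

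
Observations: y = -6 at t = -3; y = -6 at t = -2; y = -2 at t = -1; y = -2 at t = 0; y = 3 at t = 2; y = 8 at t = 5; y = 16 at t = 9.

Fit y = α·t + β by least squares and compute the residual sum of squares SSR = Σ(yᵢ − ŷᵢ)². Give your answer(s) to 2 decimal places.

With design matrix X, XᵀX = [[124, 10]; [10, 7]] and Xᵀy = [222, 11]ᵀ.
Determinant 124·7 − 10² = 768.
α = (222·7 − 10·11)/768 = 361/192; β = (124·11 − 10·222)/768 = -107/96.
Residuals: 145/192, -9/8, 191/192, -85/96, 17/48, -55/192, 37/192; SSR = 185/48.

SSR = 3.85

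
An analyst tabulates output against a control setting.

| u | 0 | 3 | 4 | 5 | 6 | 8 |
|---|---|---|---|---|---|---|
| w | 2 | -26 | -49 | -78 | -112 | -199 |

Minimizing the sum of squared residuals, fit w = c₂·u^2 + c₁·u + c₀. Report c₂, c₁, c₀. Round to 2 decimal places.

From the data, Σu^2·u^2 = 6354, Σu^2·u = 944, Σu^2 = 150, Σu·u = 150, Σu = 26, Σ1 = 6.
And Σu^2·w = -19736, Σu·w = -2928, Σw = -462.
So MᵀM·[c₂, c₁, c₀]ᵀ = Mᵀw: [[6354, 944, 150]; [944, 150, 26]; [150, 26, 6]]·[c₂, c₁, c₀]ᵀ = [-19736, -2928, -462]ᵀ.
Solving the 3×3 system (Gaussian elimination) gives c₂ = -65/21, c₁ = -3/7, c₀ = 47/21.

c₂ = -3.10, c₁ = -0.43, c₀ = 2.24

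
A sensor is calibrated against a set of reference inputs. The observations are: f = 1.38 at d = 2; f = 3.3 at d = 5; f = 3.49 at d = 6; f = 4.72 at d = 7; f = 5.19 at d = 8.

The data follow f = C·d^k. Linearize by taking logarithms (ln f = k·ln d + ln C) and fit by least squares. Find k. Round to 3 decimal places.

k = 0.947

Linearized form: ln f = k·ln d + ln C. From the 5 transformed points,
AᵀA = [[14.3918, 8.1197]; [8.1197, 5]], rhs = [10.8283, 5.9645]ᵀ  (here Σln d = 8.1197, Σ(ln d)² = 14.3918, Σln f = 5.9645, Σln d·ln f = 10.8283).
Solving (det = 6.0295): k = 0.94733, ln C = -0.34552.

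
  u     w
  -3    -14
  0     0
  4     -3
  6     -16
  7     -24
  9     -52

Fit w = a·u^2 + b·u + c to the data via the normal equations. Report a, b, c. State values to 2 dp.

a = -0.94, b = 2.65, c = 1.56

Sums needed: Σu^2·u^2 = 10595, Σu^2·u = 1325, Σu^2 = 191, Σu·u = 191, Σu = 23, Σ1 = 6.
And Σu^2·w = -6138, Σu·w = -702, Σw = -109.
XᵀX·[a, b, c]ᵀ = Xᵀw becomes [[10595, 1325, 191]; [1325, 191, 23]; [191, 23, 6]]·[a, b, c]ᵀ = [-6138, -702, -109]ᵀ.
Inverting the 3×3 Gram matrix, [a, b, c]ᵀ = [-105913/112824, 298813/112824, 29413/18804]ᵀ.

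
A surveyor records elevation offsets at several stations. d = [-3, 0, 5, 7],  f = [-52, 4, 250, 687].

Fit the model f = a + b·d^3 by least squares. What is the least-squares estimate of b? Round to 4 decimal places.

b = 1.9943

Entries of AᵀA: Σ1 = 4, Σd^3 = 441, Σd^3·d^3 = 134003.
Moment sums: Σf = 889, Σd^3·f = 268295.
AᵀA·[a, b]ᵀ = Aᵀf becomes [[4, 441]; [441, 134003]]·[a, b]ᵀ = [889, 268295]ᵀ.
det = 4·134003 − 441² = 341531.
a = (889·134003 − 441·268295)/341531 = 810572/341531; b = (4·268295 − 441·889)/341531 = 681131/341531.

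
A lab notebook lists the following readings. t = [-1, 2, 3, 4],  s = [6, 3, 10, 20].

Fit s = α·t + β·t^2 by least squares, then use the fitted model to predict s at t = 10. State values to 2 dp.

Sums needed: Σt·t = 30, Σt·t^2 = 98, Σt^2·t^2 = 354.
And Σt·s = 110, Σt^2·s = 428.
Eliminating β: 354·(row 1) − 98·(row 2) gives 1016·α = 354·110 − 98·428 = -3004, so α = -751/254.
Then β = (428 − 98·(-751/254))/354 = 515/254.
At t = 10: ŝ = (-751/254)·(10) + (515/254)·(100) = 21995/127.

ŝ = 173.19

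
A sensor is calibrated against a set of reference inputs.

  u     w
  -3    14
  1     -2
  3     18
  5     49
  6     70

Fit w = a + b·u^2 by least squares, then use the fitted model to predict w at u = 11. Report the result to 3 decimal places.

ŵ = 244.893

MᵀM·[a, b]ᵀ = Mᵀw reads: 5·a + 80·b = 149;  80·a + 2084·b = 4031.
(Σ1 = 5, Σu^2 = 80, Σu^2·u^2 = 2084, Σw = 149, Σu^2·w = 4031.)
Eliminating b: 2084·(row 1) − 80·(row 2) gives 4020·a = 2084·149 − 80·4031 = -11964, so a = -997/335.
Then b = (4031 − 80·(-997/335))/2084 = 549/268.
At u = 11: ŵ = (-997/335)·(1) + (549/268)·(121) = 328157/1340.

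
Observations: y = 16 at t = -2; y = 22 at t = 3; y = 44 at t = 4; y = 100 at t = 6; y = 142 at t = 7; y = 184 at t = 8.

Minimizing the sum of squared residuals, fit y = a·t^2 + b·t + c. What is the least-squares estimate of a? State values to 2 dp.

a = 3.10

From the data, Σt^2·t^2 = 8146, Σt^2·t = 1154, Σt^2 = 178, Σt·t = 178, Σt = 26, Σ1 = 6.
For Xᵀy: Σt^2·y = 23300, Σt·y = 3276, Σy = 508.
Inverting the 3×3 Gram matrix, [a, b, c]ᵀ = [1693/546, -935/546, 9/91]ᵀ.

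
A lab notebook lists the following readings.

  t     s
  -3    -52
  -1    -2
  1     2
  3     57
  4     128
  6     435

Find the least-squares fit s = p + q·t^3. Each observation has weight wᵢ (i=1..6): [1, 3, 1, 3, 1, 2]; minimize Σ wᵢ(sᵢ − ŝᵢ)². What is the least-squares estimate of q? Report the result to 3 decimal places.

Sums needed: Σwᵢ·1 = 11, Σwᵢ·t^3 = 548, Σwᵢ·t^3·t^3 = 100328.
Right-hand side: Σwᵢ·s = 1113, Σwᵢ·t^3·s = 202141.
Normal equations: [[11, 548]; [548, 100328]]·[p, q]ᵀ = [1113, 202141]ᵀ.
Determinant 11·100328 − 548² = 803304.
p = (1113·100328 − 548·202141)/803304 = 222949/200826; q = (11·202141 − 548·1113)/803304 = 1613627/803304.

q = 2.009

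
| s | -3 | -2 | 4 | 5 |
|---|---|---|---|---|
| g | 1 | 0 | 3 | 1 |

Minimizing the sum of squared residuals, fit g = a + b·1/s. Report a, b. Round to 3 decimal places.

Normal-equation sums: Σ1 = 4, Σ1/s = -23/60, Σ1/s·1/s = 1669/3600.
Moment sums: Σg = 5, Σ1/s·g = 37/60.
So XᵀX·[a, b]ᵀ = Xᵀg: [[4, -23/60]; [-23/60, 1669/3600]]·[a, b]ᵀ = [5, 37/60]ᵀ.
Determinant 4·(1669/3600) − (-23/60)² = 683/400.
a = (5·(1669/3600) − (-23/60)·(37/60))/(683/400) = 9196/6147; b = (4·(37/60) − (-23/60)·5)/(683/400) = 5260/2049.

a = 1.496, b = 2.567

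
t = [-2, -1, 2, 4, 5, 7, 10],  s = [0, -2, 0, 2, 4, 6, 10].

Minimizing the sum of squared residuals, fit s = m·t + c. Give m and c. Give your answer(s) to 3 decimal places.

With design matrix X, XᵀX = [[199, 25]; [25, 7]] and Xᵀs = [172, 20]ᵀ.
Δ = 199·7 − 25² = 768.
m = (172·7 − 25·20)/768 = 11/12; c = (199·20 − 25·172)/768 = -5/12.

m = 0.917, c = -0.417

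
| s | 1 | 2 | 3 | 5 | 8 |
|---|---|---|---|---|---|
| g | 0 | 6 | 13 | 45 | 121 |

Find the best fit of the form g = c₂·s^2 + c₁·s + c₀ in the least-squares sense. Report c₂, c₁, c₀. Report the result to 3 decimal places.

c₂ = 2.062, c₁ = -1.286, c₀ = -0.587

The normal equations are: 4819·c₂ + 673·c₁ + 103·c₀ = 9010;  673·c₂ + 103·c₁ + 19·c₀ = 1244;  103·c₂ + 19·c₁ + 5·c₀ = 185.
Row-reducing yields c₂ = 1769/858, c₁ = -1103/858, c₀ = -84/143.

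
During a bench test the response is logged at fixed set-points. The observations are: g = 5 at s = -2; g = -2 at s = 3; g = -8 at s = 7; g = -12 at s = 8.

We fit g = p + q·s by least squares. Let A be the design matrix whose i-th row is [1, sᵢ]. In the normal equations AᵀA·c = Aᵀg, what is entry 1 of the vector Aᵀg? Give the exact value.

-17

Entry 1 ↔ basis 1, so (Aᵀg)_{1} = Σᵢ gᵢ = (1)·(5) + (1)·(-2) + (1)·(-8) + (1)·(-12) = -17.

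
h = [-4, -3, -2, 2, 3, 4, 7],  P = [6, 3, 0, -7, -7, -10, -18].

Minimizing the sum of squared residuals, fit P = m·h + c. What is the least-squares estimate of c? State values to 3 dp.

Sums needed: Σh·h = 107, Σh = 7, Σ1 = 7.
And Σh·P = -234, ΣP = -33.
Normal equations: [[107, 7]; [7, 7]]·[m, c]ᵀ = [-234, -33]ᵀ.
Determinant 107·7 − 7² = 700.
m = ((-234)·7 − 7·(-33))/700 = -201/100; c = (107·(-33) − 7·(-234))/700 = -1893/700.

c = -2.704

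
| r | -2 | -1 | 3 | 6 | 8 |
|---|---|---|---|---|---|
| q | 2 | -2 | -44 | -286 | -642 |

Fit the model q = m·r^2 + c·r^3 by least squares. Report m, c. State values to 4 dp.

With design matrix M, MᵀM = [[5490, 40754]; [40754, 309594]] and Mᵀq = [-51774, -391682]ᵀ.
Eliminating c: 309594·(row 1) − 40754·(row 2) gives 38782544·m = 309594·(-51774) − 40754·(-391682) = -66311528, so m = -8288941/4847818.
Then c = ((-391682) − 40754·(-8288941/4847818))/309594 = -5042073/4847818.

m = -1.7098, c = -1.0401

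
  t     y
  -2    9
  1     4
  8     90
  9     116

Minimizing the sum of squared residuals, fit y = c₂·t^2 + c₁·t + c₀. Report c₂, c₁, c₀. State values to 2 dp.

Entries of AᵀA: Σt^2·t^2 = 10674, Σt^2·t = 1234, Σt^2 = 150, Σt·t = 150, Σt = 16, Σ1 = 4.
Right-hand side: Σt^2·y = 15196, Σt·y = 1750, Σy = 219.
So AᵀA·[c₂, c₁, c₀]ᵀ = Aᵀy: [[10674, 1234, 150]; [1234, 150, 16]; [150, 16, 4]]·[c₂, c₁, c₀]ᵀ = [15196, 1750, 219]ᵀ.
Row-reducing yields c₂ = 46465/32258, c₁ = -14713/32258, c₀ = 41270/16129.

c₂ = 1.44, c₁ = -0.46, c₀ = 2.56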